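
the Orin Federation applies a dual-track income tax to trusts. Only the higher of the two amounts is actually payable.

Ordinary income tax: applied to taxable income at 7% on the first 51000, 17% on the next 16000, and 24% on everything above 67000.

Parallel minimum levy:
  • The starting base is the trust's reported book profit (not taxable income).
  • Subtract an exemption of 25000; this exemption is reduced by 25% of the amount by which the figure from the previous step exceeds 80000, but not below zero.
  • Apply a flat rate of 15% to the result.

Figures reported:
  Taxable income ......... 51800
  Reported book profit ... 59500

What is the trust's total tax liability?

5175

Parallel minimum levy:
  Base (reported book profit): 59500
  Exemption: 59500 ≤ 80000, so full 25000 applies
  Base: 59500 − 25000 = 34500
  34500 × 15% = 5175

Ordinary income tax:
  51000 × 7% = 3570
  800 × 17% = 136
  → 3706

5175 > 3706, so the parallel minimum levy is the binding amount.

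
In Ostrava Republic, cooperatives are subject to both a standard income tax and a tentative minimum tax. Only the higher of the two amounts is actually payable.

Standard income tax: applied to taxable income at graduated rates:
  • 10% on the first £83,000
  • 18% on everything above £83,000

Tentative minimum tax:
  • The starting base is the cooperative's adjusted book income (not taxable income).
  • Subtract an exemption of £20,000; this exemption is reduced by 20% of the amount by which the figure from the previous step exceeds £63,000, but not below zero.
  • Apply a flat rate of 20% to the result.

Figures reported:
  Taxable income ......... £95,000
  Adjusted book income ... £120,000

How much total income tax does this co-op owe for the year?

£22,280

Tentative minimum tax:
  Base (adjusted book income): £120,000
  Exemption: £20,000 − 20% × (£120,000 − £63,000) = £20,000 − £11,400 = £8,600
  Base: £120,000 − £8,600 = £111,400
  £111,400 × 20% = £22,280

Standard income tax:
  £83,000 × 10% = £8,300
  £12,000 × 18% = £2,160
  → £10,460

£22,280 > £10,460, so the tentative minimum tax is the binding amount.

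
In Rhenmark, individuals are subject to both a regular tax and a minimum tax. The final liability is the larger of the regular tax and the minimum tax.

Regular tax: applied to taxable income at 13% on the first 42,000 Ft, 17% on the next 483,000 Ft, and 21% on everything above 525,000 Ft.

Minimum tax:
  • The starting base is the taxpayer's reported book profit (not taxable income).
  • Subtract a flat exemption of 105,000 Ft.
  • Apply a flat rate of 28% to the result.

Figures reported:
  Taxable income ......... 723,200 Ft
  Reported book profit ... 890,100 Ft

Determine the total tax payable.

Minimum tax:
  Base (reported book profit): 890,100 Ft
  Less exemption 105,000 Ft → base 785,100 Ft
  785,100 Ft × 28% = 219,828 Ft

Regular tax:
  42,000 Ft × 13% = 5,460 Ft
  483,000 Ft × 17% = 82,110 Ft
  198,200 Ft × 21% = 41,622 Ft
  → 129,192 Ft

219,828 Ft > 129,192 Ft, so the minimum tax is the binding amount.

219,828 Ft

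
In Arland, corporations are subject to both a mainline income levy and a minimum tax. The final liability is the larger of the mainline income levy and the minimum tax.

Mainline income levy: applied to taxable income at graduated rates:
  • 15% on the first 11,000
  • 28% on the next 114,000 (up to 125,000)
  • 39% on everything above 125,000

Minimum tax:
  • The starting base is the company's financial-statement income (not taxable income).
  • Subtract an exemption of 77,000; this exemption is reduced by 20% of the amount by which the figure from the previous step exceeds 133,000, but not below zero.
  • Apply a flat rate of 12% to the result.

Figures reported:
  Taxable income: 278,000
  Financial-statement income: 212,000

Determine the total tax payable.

93,240

Minimum tax:
  Base (financial-statement income): 212,000
  Exemption: 77,000 − 20% × (212,000 − 133,000) = 77,000 − 15,800 = 61,200
  Base: 212,000 − 61,200 = 150,800
  150,800 × 12% = 18,096

Mainline income levy:
  11,000 × 15% = 1,650
  114,000 × 28% = 31,920
  153,000 × 39% = 59,670
  → 93,240

93,240 > 18,096, so the mainline income levy governs.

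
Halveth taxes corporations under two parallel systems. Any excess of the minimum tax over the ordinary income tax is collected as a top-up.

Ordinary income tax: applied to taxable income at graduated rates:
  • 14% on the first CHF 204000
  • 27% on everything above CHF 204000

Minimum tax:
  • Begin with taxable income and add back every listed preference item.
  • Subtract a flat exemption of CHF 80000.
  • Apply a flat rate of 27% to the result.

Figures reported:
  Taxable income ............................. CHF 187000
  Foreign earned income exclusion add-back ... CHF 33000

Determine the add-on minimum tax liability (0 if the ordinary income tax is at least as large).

CHF 11620

Minimum tax:
  Adjusted income: CHF 187000 + CHF 33000 = CHF 220000
  Less exemption CHF 80000 → base CHF 140000
  CHF 140000 × 27% = CHF 37800

Ordinary income tax:
  CHF 187000 × 14% = CHF 26180

Excess of minimum tax over ordinary income tax: CHF 37800 − CHF 26180 = CHF 11620.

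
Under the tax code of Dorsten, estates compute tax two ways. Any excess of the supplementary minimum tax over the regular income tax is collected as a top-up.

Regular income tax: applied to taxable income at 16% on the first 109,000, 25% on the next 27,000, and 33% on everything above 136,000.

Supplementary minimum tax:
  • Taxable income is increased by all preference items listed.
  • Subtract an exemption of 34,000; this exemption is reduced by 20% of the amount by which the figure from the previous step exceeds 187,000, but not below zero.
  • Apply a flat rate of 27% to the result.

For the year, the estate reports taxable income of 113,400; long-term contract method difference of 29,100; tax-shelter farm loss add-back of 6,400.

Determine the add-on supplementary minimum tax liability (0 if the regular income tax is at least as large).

12,483

Regular income tax:
  109,000 × 16% = 17,440
  4,400 × 25% = 1,100
  → 18,540

Supplementary minimum tax:
  Adjusted income: 113,400 + 29,100 + 6,400 = 148,900
  Exemption: 148,900 ≤ 187,000, so full 34,000 applies
  Base: 148,900 − 34,000 = 114,900
  114,900 × 27% = 31,023

Excess of supplementary minimum tax over regular income tax: 31,023 − 18,540 = 12,483.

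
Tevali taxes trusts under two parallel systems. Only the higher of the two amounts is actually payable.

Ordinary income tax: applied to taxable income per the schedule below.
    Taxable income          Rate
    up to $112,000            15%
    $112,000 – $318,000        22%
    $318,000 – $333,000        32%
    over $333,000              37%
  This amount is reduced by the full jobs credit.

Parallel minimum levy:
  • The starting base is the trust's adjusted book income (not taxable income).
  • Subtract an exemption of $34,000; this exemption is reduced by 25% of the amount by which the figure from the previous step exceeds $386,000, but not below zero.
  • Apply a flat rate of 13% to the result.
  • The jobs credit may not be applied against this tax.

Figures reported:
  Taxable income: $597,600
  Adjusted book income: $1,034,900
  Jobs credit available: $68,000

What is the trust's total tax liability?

$134,537

Ordinary income tax:
  $112,000 × 15% = $16,800
  $206,000 × 22% = $45,320
  $15,000 × 32% = $4,800
  $264,600 × 37% = $97,902
  → $164,822
  Less jobs credit $68,000 → $96,822

Parallel minimum levy:
  Base (adjusted book income): $1,034,900
  Exemption: 25% × ($1,034,900 − $386,000) = $162,225 ≥ $34,000, so the exemption is fully phased out
  Base: $1,034,900 − $0 = $1,034,900
  $1,034,900 × 13% = $134,537

$134,537 > $96,822, so the parallel minimum levy is the binding amount.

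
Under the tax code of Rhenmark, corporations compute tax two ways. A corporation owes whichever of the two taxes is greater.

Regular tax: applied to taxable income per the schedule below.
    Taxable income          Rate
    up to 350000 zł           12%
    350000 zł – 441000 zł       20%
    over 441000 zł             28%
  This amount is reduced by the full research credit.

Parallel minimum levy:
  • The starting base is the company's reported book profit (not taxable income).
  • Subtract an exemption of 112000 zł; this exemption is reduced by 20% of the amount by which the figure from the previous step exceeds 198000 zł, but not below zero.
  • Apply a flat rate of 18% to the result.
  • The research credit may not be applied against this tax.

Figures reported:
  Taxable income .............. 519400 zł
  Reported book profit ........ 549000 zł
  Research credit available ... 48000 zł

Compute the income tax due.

91296 zł

Parallel minimum levy:
  Base (reported book profit): 549000 zł
  Exemption: 112000 zł − 20% × (549000 zł − 198000 zł) = 112000 zł − 70200 zł = 41800 zł
  Base: 549000 zł − 41800 zł = 507200 zł
  507200 zł × 18% = 91296 zł

Regular tax:
  350000 zł × 12% = 42000 zł
  91000 zł × 20% = 18200 zł
  78400 zł × 28% = 21952 zł
  → 82152 zł
  Less research credit 48000 zł → 34152 zł

91296 zł > 34152 zł, so the parallel minimum levy is the binding amount.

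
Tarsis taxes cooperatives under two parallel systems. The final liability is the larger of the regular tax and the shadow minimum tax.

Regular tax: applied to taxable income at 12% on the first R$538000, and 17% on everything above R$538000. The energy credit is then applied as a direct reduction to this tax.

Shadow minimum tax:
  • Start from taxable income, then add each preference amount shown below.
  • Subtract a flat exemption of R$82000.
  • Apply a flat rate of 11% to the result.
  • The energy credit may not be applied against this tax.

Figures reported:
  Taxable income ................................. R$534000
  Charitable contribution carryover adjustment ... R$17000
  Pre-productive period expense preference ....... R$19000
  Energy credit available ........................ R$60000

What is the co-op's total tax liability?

Shadow minimum tax:
  Adjusted income: R$534000 + R$17000 + R$19000 = R$570000
  Less exemption R$82000 → base R$488000
  R$488000 × 11% = R$53680

Regular tax:
  R$534000 × 12% = R$64080
  Less energy credit R$60000 → R$4080

R$53680 > R$4080, so the shadow minimum tax is the binding amount.

R$53680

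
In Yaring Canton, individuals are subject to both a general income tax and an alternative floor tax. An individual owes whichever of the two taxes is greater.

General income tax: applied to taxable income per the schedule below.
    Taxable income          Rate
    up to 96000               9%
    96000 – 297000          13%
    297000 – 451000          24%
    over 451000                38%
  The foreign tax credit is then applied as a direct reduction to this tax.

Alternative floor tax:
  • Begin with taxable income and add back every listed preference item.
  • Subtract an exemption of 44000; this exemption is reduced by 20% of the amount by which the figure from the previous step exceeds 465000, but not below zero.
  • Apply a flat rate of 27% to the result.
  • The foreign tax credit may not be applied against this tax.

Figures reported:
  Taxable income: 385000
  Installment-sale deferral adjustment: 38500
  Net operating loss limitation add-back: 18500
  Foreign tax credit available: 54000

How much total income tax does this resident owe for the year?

Alternative floor tax:
  Adjusted income: 385000 + 38500 + 18500 = 442000
  Exemption: 442000 ≤ 465000, so full 44000 applies
  Base: 442000 − 44000 = 398000
  398000 × 27% = 107460

General income tax:
  96000 × 9% = 8640
  201000 × 13% = 26130
  88000 × 24% = 21120
  → 55890
  Less foreign tax credit 54000 → 1890

107460 > 1890, so the alternative floor tax is the binding amount.

107460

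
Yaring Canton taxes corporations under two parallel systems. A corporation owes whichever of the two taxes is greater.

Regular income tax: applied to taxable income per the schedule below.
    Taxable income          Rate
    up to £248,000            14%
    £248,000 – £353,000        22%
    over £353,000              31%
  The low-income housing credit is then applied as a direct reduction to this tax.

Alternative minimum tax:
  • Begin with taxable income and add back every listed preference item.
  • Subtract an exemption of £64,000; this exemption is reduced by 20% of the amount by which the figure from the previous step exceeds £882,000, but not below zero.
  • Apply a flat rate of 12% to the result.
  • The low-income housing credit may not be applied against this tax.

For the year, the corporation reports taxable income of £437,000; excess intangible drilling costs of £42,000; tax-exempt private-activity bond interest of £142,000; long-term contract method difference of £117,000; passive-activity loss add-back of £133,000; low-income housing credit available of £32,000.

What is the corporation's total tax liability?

Regular income tax:
  £248,000 × 14% = £34,720
  £105,000 × 22% = £23,100
  £84,000 × 31% = £26,040
  → £83,860
  Less low-income housing credit £32,000 → £51,860

Alternative minimum tax:
  Adjusted income: £437,000 + £42,000 + £142,000 + £117,000 + £133,000 = £871,000
  Exemption: £871,000 ≤ £882,000, so full £64,000 applies
  Base: £871,000 − £64,000 = £807,000
  £807,000 × 12% = £96,840

£96,840 > £51,860, so the alternative minimum tax is the binding amount.

£96,840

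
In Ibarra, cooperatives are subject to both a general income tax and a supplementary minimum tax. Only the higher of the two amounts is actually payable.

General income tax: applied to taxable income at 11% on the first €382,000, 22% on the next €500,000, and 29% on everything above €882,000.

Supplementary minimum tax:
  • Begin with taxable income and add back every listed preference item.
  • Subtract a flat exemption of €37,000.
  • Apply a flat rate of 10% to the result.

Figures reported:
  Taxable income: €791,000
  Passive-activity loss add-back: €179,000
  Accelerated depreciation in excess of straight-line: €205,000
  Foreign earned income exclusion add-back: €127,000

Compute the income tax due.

Supplementary minimum tax:
  Adjusted income: €791,000 + €179,000 + €205,000 + €127,000 = €1,302,000
  Less exemption €37,000 → base €1,265,000
  €1,265,000 × 10% = €126,500

General income tax:
  €382,000 × 11% = €42,020
  €409,000 × 22% = €89,980
  → €132,000

€132,000 > €126,500, so the general income tax governs.

€132,000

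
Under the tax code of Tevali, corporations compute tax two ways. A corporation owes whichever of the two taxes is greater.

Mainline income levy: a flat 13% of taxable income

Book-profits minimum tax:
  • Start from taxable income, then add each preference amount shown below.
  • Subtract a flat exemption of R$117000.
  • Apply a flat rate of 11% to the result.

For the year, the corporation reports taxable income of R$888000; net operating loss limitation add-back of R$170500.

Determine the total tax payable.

Book-profits minimum tax:
  Adjusted income: R$888000 + R$170500 = R$1058500
  Less exemption R$117000 → base R$941500
  R$941500 × 11% = R$103565

Mainline income levy:
  R$888000 × 13% = R$115440

R$115440 > R$103565, so the mainline income levy governs.

R$115440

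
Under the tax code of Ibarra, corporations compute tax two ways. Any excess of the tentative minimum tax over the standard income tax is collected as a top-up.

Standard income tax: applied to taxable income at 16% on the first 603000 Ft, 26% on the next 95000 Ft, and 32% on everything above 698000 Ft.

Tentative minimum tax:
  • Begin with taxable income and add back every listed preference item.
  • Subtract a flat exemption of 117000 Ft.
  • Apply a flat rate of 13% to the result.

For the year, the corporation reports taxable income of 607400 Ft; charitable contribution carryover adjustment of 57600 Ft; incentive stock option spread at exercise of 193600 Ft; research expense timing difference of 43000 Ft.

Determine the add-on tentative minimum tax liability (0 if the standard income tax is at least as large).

4374 Ft

Tentative minimum tax:
  Adjusted income: 607400 Ft + 57600 Ft + 193600 Ft + 43000 Ft = 901600 Ft
  Less exemption 117000 Ft → base 784600 Ft
  784600 Ft × 13% = 101998 Ft

Standard income tax:
  603000 Ft × 16% = 96480 Ft
  4400 Ft × 26% = 1144 Ft
  → 97624 Ft

Excess of tentative minimum tax over standard income tax: 101998 Ft − 97624 Ft = 4374 Ft.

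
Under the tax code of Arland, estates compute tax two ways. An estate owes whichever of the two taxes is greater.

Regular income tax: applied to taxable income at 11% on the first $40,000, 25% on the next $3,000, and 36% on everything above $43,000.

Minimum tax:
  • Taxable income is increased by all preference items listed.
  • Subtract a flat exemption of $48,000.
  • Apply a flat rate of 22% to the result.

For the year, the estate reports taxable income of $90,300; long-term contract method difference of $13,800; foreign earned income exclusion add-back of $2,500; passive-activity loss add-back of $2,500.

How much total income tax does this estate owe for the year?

Regular income tax:
  $40,000 × 11% = $4,400
  $3,000 × 25% = $750
  $47,300 × 36% = $17,028
  → $22,178

Minimum tax:
  Adjusted income: $90,300 + $13,800 + $2,500 + $2,500 = $109,100
  Less exemption $48,000 → base $61,100
  $61,100 × 22% = $13,442

$22,178 > $13,442, so the regular income tax governs.

$22,178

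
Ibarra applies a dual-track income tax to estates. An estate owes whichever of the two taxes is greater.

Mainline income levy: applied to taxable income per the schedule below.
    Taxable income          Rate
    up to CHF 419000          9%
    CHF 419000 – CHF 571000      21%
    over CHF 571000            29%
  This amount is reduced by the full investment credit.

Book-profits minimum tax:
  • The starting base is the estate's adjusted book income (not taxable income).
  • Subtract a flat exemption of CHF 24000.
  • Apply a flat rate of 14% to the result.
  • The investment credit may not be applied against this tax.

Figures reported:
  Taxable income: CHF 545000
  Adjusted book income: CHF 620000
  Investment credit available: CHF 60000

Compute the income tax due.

CHF 83440

Book-profits minimum tax:
  Base (adjusted book income): CHF 620000
  Less exemption CHF 24000 → base CHF 596000
  CHF 596000 × 14% = CHF 83440

Mainline income levy:
  CHF 419000 × 9% = CHF 37710
  CHF 126000 × 21% = CHF 26460
  → CHF 64170
  Less investment credit CHF 60000 → CHF 4170

CHF 83440 > CHF 4170, so the book-profits minimum tax is the binding amount.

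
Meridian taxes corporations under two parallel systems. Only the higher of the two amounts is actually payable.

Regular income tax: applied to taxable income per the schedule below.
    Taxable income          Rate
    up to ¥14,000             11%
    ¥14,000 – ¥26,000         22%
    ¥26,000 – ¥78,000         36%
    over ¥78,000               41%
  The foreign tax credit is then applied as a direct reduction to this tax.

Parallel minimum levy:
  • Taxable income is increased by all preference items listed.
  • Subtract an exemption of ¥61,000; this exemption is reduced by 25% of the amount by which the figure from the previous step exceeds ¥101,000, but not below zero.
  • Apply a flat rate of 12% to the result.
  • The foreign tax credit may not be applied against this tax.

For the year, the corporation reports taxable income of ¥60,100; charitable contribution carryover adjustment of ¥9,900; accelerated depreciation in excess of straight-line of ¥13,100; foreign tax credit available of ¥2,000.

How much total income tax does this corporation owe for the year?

¥14,456

Regular income tax:
  ¥14,000 × 11% = ¥1,540
  ¥12,000 × 22% = ¥2,640
  ¥34,100 × 36% = ¥12,276
  → ¥16,456
  Less foreign tax credit ¥2,000 → ¥14,456

Parallel minimum levy:
  Adjusted income: ¥60,100 + ¥9,900 + ¥13,100 = ¥83,100
  Exemption: ¥83,100 ≤ ¥101,000, so full ¥61,000 applies
  Base: ¥83,100 − ¥61,000 = ¥22,100
  ¥22,100 × 12% = ¥2,652

¥14,456 > ¥2,652, so the regular income tax governs.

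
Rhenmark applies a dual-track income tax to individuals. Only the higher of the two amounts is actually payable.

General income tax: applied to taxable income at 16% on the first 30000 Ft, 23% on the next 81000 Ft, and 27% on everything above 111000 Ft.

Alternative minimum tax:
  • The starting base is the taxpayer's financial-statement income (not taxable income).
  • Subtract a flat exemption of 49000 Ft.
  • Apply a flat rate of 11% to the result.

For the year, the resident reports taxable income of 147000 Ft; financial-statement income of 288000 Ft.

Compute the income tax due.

33150 Ft

General income tax:
  30000 Ft × 16% = 4800 Ft
  81000 Ft × 23% = 18630 Ft
  36000 Ft × 27% = 9720 Ft
  → 33150 Ft

Alternative minimum tax:
  Base (financial-statement income): 288000 Ft
  Less exemption 49000 Ft → base 239000 Ft
  239000 Ft × 11% = 26290 Ft

33150 Ft > 26290 Ft, so the general income tax governs.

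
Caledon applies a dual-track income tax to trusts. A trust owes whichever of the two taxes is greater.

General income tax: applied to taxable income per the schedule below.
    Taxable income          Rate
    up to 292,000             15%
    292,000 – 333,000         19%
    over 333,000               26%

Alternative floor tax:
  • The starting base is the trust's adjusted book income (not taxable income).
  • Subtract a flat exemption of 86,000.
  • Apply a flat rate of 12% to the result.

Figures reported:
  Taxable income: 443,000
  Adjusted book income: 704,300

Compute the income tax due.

80,190

General income tax:
  292,000 × 15% = 43,800
  41,000 × 19% = 7,790
  110,000 × 26% = 28,600
  → 80,190

Alternative floor tax:
  Base (adjusted book income): 704,300
  Less exemption 86,000 → base 618,300
  618,300 × 12% = 74,196

80,190 > 74,196, so the general income tax governs.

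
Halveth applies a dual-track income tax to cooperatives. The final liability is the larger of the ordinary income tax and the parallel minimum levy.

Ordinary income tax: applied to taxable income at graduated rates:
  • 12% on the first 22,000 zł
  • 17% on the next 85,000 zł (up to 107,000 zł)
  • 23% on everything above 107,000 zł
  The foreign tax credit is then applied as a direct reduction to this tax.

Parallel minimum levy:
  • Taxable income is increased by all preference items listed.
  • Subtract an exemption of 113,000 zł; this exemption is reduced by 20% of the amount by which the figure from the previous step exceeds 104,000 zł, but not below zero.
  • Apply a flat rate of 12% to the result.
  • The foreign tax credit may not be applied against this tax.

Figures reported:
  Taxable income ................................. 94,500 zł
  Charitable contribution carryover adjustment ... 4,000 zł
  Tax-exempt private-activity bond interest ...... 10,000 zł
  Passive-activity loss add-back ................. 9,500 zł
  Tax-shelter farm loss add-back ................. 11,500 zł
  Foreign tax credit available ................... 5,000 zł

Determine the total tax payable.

Parallel minimum levy:
  Adjusted income: 94,500 zł + 4,000 zł + 10,000 zł + 9,500 zł + 11,500 zł = 129,500 zł
  Exemption: 113,000 zł − 20% × (129,500 zł − 104,000 zł) = 113,000 zł − 5,100 zł = 107,900 zł
  Base: 129,500 zł − 107,900 zł = 21,600 zł
  21,600 zł × 12% = 2,592 zł

Ordinary income tax:
  22,000 zł × 12% = 2,640 zł
  72,500 zł × 17% = 12,325 zł
  → 14,965 zł
  Less foreign tax credit 5,000 zł → 9,965 zł

9,965 zł > 2,592 zł, so the ordinary income tax governs.

9,965 zł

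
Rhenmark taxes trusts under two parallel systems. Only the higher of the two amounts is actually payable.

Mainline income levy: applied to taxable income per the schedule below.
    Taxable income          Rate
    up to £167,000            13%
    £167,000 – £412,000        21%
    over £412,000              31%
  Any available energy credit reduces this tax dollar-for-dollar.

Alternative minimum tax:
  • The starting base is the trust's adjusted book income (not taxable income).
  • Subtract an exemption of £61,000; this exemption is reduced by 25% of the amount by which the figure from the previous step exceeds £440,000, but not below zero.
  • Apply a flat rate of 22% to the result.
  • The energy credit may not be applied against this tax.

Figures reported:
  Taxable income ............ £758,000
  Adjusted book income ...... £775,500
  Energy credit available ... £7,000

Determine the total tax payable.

£173,420

Mainline income levy:
  £167,000 × 13% = £21,710
  £245,000 × 21% = £51,450
  £346,000 × 31% = £107,260
  → £180,420
  Less energy credit £7,000 → £173,420

Alternative minimum tax:
  Base (adjusted book income): £775,500
  Exemption: 25% × (£775,500 − £440,000) = £83,875 ≥ £61,000, so the exemption is fully phased out
  Base: £775,500 − £0 = £775,500
  £775,500 × 22% = £170,610

£173,420 > £170,610, so the mainline income levy governs.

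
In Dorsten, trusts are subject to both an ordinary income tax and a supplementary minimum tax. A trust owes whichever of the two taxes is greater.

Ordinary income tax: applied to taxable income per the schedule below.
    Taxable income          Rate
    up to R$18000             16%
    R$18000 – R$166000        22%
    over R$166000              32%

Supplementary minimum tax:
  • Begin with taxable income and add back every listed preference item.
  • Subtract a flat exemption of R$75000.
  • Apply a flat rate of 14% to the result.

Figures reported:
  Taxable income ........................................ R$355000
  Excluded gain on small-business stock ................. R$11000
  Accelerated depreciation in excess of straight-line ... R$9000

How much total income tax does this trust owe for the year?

R$95920

Supplementary minimum tax:
  Adjusted income: R$355000 + R$11000 + R$9000 = R$375000
  Less exemption R$75000 → base R$300000
  R$300000 × 14% = R$42000

Ordinary income tax:
  R$18000 × 16% = R$2880
  R$148000 × 22% = R$32560
  R$189000 × 32% = R$60480
  → R$95920

R$95920 > R$42000, so the ordinary income tax governs.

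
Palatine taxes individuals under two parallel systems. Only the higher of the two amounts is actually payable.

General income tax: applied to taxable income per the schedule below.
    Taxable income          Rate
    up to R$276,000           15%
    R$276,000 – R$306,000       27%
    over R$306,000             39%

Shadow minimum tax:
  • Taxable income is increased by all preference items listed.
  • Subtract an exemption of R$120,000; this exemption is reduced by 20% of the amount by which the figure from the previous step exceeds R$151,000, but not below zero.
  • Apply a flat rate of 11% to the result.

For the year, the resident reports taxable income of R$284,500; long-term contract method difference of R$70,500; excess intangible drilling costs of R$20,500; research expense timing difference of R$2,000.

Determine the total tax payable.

General income tax:
  R$276,000 × 15% = R$41,400
  R$8,500 × 27% = R$2,295
  → R$43,695

Shadow minimum tax:
  Adjusted income: R$284,500 + R$70,500 + R$20,500 + R$2,000 = R$377,500
  Exemption: R$120,000 − 20% × (R$377,500 − R$151,000) = R$120,000 − R$45,300 = R$74,700
  Base: R$377,500 − R$74,700 = R$302,800
  R$302,800 × 11% = R$33,308

R$43,695 > R$33,308, so the general income tax governs.

R$43,695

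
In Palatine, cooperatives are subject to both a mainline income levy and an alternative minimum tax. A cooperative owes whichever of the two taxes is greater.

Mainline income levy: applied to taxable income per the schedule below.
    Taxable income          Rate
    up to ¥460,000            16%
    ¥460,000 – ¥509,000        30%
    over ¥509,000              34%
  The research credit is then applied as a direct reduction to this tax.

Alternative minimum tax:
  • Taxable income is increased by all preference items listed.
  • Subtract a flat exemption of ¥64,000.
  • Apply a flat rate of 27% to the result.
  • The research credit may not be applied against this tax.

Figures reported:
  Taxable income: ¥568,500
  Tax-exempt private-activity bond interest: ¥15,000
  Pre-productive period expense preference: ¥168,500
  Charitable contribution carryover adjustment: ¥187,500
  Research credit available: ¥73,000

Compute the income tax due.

Mainline income levy:
  ¥460,000 × 16% = ¥73,600
  ¥49,000 × 30% = ¥14,700
  ¥59,500 × 34% = ¥20,230
  → ¥108,530
  Less research credit ¥73,000 → ¥35,530

Alternative minimum tax:
  Adjusted income: ¥568,500 + ¥15,000 + ¥168,500 + ¥187,500 = ¥939,500
  Less exemption ¥64,000 → base ¥875,500
  ¥875,500 × 27% = ¥236,385

¥236,385 > ¥35,530, so the alternative minimum tax is the binding amount.

¥236,385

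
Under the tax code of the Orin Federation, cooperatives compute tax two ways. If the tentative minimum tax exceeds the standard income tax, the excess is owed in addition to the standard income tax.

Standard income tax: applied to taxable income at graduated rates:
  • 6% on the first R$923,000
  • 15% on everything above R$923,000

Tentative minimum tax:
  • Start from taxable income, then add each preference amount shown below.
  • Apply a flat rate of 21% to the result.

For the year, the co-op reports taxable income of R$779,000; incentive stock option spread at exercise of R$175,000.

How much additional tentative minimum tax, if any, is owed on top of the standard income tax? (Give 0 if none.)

Tentative minimum tax:
  Adjusted income: R$779,000 + R$175,000 = R$954,000
  R$954,000 × 21% = R$200,340

Standard income tax:
  R$779,000 × 6% = R$46,740

Excess of tentative minimum tax over standard income tax: R$200,340 − R$46,740 = R$153,600.

R$153,600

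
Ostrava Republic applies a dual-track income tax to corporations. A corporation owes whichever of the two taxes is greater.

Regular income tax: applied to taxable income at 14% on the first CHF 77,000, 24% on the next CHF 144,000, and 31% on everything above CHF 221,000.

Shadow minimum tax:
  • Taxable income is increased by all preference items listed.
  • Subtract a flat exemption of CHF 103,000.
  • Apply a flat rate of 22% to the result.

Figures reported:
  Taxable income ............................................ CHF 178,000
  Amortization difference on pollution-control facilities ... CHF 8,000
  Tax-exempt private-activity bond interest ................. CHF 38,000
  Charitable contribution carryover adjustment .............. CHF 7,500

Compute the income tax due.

Shadow minimum tax:
  Adjusted income: CHF 178,000 + CHF 8,000 + CHF 38,000 + CHF 7,500 = CHF 231,500
  Less exemption CHF 103,000 → base CHF 128,500
  CHF 128,500 × 22% = CHF 28,270

Regular income tax:
  CHF 77,000 × 14% = CHF 10,780
  CHF 101,000 × 24% = CHF 24,240
  → CHF 35,020

CHF 35,020 > CHF 28,270, so the regular income tax governs.

CHF 35,020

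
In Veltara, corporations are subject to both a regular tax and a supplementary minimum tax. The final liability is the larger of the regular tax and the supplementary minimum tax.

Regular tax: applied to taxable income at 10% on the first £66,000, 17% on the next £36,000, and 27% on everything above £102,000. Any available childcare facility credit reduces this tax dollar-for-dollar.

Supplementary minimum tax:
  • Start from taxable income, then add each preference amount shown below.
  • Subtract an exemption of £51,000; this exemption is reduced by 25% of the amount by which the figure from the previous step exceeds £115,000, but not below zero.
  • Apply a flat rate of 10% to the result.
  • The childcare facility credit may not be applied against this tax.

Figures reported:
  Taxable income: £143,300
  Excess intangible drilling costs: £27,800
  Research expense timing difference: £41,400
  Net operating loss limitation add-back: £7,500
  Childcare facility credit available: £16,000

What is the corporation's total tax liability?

Regular tax:
  £66,000 × 10% = £6,600
  £36,000 × 17% = £6,120
  £41,300 × 27% = £11,151
  → £23,871
  Less childcare facility credit £16,000 → £7,871

Supplementary minimum tax:
  Adjusted income: £143,300 + £27,800 + £41,400 + £7,500 = £220,000
  Exemption: £51,000 − 25% × (£220,000 − £115,000) = £51,000 − £26,250 = £24,750
  Base: £220,000 − £24,750 = £195,250
  £195,250 × 10% = £19,525

£19,525 > £7,871, so the supplementary minimum tax is the binding amount.

£19,525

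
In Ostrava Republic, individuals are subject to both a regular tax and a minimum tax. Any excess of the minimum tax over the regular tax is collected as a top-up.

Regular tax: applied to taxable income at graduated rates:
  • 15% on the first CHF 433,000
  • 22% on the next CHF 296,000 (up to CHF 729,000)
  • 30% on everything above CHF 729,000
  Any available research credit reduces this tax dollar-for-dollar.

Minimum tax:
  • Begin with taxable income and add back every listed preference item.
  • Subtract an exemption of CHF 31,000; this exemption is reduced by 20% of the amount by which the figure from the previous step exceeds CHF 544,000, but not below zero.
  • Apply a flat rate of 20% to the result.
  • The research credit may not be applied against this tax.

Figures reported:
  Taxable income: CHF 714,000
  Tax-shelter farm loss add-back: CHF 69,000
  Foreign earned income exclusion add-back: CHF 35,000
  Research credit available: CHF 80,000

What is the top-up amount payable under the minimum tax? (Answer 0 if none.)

CHF 116,830

Regular tax:
  CHF 433,000 × 15% = CHF 64,950
  CHF 281,000 × 22% = CHF 61,820
  → CHF 126,770
  Less research credit CHF 80,000 → CHF 46,770

Minimum tax:
  Adjusted income: CHF 714,000 + CHF 69,000 + CHF 35,000 = CHF 818,000
  Exemption: 20% × (CHF 818,000 − CHF 544,000) = CHF 54,800 ≥ CHF 31,000, so the exemption is fully phased out
  Base: CHF 818,000 − CHF 0 = CHF 818,000
  CHF 818,000 × 20% = CHF 163,600

Excess of minimum tax over regular tax: CHF 163,600 − CHF 46,770 = CHF 116,830.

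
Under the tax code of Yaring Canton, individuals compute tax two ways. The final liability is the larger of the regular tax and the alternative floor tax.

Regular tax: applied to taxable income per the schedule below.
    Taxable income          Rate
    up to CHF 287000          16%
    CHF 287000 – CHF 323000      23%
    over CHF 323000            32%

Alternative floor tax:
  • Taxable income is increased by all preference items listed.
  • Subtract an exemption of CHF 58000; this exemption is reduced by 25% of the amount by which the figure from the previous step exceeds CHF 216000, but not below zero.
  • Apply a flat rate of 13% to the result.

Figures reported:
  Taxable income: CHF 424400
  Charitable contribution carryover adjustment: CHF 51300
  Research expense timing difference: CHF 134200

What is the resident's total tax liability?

CHF 86648

Regular tax:
  CHF 287000 × 16% = CHF 45920
  CHF 36000 × 23% = CHF 8280
  CHF 101400 × 32% = CHF 32448
  → CHF 86648

Alternative floor tax:
  Adjusted income: CHF 424400 + CHF 51300 + CHF 134200 = CHF 609900
  Exemption: 25% × (CHF 609900 − CHF 216000) = CHF 98475 ≥ CHF 58000, so the exemption is fully phased out
  Base: CHF 609900 − CHF 0 = CHF 609900
  CHF 609900 × 13% = CHF 79287

CHF 86648 > CHF 79287, so the regular tax governs.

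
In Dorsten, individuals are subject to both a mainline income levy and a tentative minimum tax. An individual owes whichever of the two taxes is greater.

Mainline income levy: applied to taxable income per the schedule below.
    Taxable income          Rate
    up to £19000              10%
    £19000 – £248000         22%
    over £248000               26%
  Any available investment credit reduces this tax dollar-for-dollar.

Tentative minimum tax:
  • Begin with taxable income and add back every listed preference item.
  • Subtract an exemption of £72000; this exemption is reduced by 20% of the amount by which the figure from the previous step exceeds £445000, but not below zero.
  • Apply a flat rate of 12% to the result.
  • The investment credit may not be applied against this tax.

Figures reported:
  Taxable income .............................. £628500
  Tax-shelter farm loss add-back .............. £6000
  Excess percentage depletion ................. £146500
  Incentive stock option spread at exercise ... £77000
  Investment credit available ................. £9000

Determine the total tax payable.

£142210

Mainline income levy:
  £19000 × 10% = £1900
  £229000 × 22% = £50380
  £380500 × 26% = £98930
  → £151210
  Less investment credit £9000 → £142210

Tentative minimum tax:
  Adjusted income: £628500 + £6000 + £146500 + £77000 = £858000
  Exemption: 20% × (£858000 − £445000) = £82600 ≥ £72000, so the exemption is fully phased out
  Base: £858000 − £0 = £858000
  £858000 × 12% = £102960

£142210 > £102960, so the mainline income levy governs.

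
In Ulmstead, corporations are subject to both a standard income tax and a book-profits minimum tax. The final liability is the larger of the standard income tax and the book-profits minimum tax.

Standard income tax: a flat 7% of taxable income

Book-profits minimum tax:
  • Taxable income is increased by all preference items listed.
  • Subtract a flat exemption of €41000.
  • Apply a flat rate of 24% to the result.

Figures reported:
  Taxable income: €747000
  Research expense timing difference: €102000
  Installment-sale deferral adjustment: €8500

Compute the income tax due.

Standard income tax:
  €747000 × 7% = €52290

Book-profits minimum tax:
  Adjusted income: €747000 + €102000 + €8500 = €857500
  Less exemption €41000 → base €816500
  €816500 × 24% = €195960

€195960 > €52290, so the book-profits minimum tax is the binding amount.

€195960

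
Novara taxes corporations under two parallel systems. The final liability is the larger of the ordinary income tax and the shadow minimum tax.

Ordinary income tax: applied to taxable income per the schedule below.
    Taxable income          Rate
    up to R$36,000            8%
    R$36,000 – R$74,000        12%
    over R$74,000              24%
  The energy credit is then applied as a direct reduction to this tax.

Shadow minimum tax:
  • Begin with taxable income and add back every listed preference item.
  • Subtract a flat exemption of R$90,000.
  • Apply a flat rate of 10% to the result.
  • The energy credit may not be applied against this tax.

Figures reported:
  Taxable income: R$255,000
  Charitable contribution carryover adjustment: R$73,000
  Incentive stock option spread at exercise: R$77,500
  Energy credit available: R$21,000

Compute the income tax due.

Ordinary income tax:
  R$36,000 × 8% = R$2,880
  R$38,000 × 12% = R$4,560
  R$181,000 × 24% = R$43,440
  → R$50,880
  Less energy credit R$21,000 → R$29,880

Shadow minimum tax:
  Adjusted income: R$255,000 + R$73,000 + R$77,500 = R$405,500
  Less exemption R$90,000 → base R$315,500
  R$315,500 × 10% = R$31,550

R$31,550 > R$29,880, so the shadow minimum tax is the binding amount.

R$31,550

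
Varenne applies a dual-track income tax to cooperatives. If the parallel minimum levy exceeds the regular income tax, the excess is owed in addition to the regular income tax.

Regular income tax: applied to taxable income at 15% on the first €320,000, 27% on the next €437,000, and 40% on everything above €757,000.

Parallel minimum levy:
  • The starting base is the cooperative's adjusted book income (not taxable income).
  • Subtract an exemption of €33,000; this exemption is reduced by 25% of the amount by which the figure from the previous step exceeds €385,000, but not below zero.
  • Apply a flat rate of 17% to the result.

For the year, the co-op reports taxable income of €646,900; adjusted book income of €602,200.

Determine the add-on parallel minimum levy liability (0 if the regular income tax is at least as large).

€0

Parallel minimum levy:
  Base (adjusted book income): €602,200
  Exemption: 25% × (€602,200 − €385,000) = €54,300 ≥ €33,000, so the exemption is fully phased out
  Base: €602,200 − €0 = €602,200
  €602,200 × 17% = €102,374

Regular income tax:
  €320,000 × 15% = €48,000
  €326,900 × 27% = €88,263
  → €136,263

€102,374 ≤ €136,263, so no add-on is due.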